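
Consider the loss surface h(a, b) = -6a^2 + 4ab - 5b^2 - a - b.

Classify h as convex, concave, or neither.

concave

h is quadratic, so its Hessian is the constant matrix H = [[-12, 4], [4, -10]].
det(H) = 104, tr(H) = -22.
det(H) > 0 and tr(H) < 0, so H is negative definite everywhere: concave.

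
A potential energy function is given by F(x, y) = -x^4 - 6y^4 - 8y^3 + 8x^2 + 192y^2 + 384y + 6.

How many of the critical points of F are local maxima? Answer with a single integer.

F separates as a function of x plus a function of y, so ∇F=0 decouples.
∂F/∂x = -4x(x - 2)(x + 2) = 0 at x ∈ {-2, 0, 2}; ∂F/∂y = -24(y - 4)(y + 1)(y + 4) = 0 at y ∈ {-4, -1, 4}.
The Hessian is diagonal: diag(F_xx, F_yy). Second derivatives: F_xx(-2)=-32, F_xx(0)=16, F_xx(2)=-32; F_yy(-4)=-576, F_yy(-1)=360, F_yy(4)=-960.
Local maxima occur where both diagonal entries negative: (-2, -4), (-2, 4), (2, -4), (2, 4). Count: 4.

4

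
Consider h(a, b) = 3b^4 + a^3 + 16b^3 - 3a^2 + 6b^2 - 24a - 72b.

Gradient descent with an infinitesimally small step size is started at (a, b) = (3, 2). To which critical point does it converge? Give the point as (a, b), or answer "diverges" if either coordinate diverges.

(4, 1)

h is separable, so gradient descent decouples: a follows -∂h/∂a, b follows -∂h/∂b.
∂h/∂a = 3(a - 4)(a + 2); at a=3 this is -15, so a increases.
∂h/∂b = 12(b - 1)(b + 2)(b + 3); at b=2 this is 240, so b decreases.
a converges to its nearest critical value 4 (a local min of the a-part); b converges to 1. The iterate converges to (4, 1).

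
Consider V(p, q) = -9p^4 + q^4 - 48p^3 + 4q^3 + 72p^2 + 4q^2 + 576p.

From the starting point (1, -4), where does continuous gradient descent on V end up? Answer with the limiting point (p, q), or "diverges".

V is separable, so gradient descent decouples: p follows -∂V/∂p, q follows -∂V/∂q.
∂V/∂p = -36(p - 2)(p + 2)(p + 4); at p=1 this is 540, so p decreases.
∂V/∂q = 4q(q + 1)(q + 2); at q=-4 this is -96, so q increases.
p converges to its nearest critical value -2 (a local min of the p-part); q converges to -2. The iterate converges to (-2, -2).

(-2, -2)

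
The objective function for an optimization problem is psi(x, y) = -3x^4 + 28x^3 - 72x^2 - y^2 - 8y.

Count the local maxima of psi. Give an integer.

2

psi separates as a function of x plus a function of y, so ∇psi=0 decouples.
∂psi/∂x = -12x(x - 4)(x - 3) = 0 at x ∈ {0, 3, 4}; ∂psi/∂y = -2(y + 4) = 0 at y ∈ {-4}.
The Hessian is diagonal: diag(psi_xx, psi_yy). Second derivatives: psi_xx(0)=-144, psi_xx(3)=36, psi_xx(4)=-48; psi_yy(-4)=-2.
Local maxima occur where both diagonal entries negative: (0, -4), (4, -4). Count: 2.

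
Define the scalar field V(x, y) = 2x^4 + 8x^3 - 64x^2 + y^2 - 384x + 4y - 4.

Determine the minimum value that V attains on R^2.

-1544

V(x,y) separates as P(x) + Q(y) − 4, so its minimum is min P + min Q − 4.
P'(x) = 8(x - 4)(x + 3)(x + 4) vanishes at x ∈ {-4, -3, 4}; Q'(y) = 2y + 4 vanishes at y ∈ {-2}.
Local minima of P (where P''>0): P(-4)=512, P(4)=-1536. Local minima of Q: Q(-2)=-4.
So the global minimum of V is P(4) + Q(-2) − 4 = -1536 − 4 − 4 = -1544, attained at (4, -2).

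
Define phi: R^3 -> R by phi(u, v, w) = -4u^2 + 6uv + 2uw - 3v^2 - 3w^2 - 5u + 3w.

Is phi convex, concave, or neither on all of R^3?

phi is quadratic, so its Hessian is the constant matrix H = [[-8, 6, 2], [6, -6, 0], [2, 0, -6]].
Leading principal minors: -8, 12, -48.
Signs alternate −, +, − ⇒ H ≺ 0 ⇒ concave.

concave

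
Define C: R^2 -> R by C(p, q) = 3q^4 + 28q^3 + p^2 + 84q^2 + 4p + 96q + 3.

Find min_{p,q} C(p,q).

-65

C(p,q) separates as A(p) + B(q) + 3, so its minimum is min A + min B + 3.
A'(p) = 2p + 4 vanishes at p ∈ {-2}; B'(q) = 12(q + 1)(q + 2)(q + 4) vanishes at q ∈ {-4, -2, -1}.
Local minima of A (where A''>0): A(-2)=-4. Local minima of B: B(-4)=-64, B(-1)=-37.
So the global minimum of C is A(-2) + B(-4) + 3 = -4 − 64 + 3 = -65, attained at (-2, -4).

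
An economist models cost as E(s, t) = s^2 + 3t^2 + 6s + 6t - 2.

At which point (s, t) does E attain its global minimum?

E(s,t) separates as P(s) + Q(t) − 2, so its minimum is min P + min Q − 2.
P'(s) = 2s + 6 vanishes at s ∈ {-3}; Q'(t) = 6(t + 1) vanishes at t ∈ {-1}.
Local minima of P (where P''>0): P(-3)=-9. Local minima of Q: Q(-1)=-3.
So the global minimum of E is P(-3) + Q(-1) − 2 = -9 − 3 − 2 = -14, attained at (-3, -1).

(-3, -1)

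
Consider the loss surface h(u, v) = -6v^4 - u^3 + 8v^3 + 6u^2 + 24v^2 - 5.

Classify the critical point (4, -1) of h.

The mixed partial ∂²h/∂u∂v is 0, so the Hessian at any point is diag(h_uu, h_vv) = diag(6(-u + 2), 24(-3v^2 + 2v + 2)).
At (4, -1): H = diag(-12, -72).
Both eigenvalues are negative, so H is negative definite: a local maximum.

local maximum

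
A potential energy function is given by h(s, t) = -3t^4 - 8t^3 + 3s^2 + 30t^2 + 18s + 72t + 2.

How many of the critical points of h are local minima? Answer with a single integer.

h separates as a function of s plus a function of t, so ∇h=0 decouples.
∂h/∂s = 6(s + 3) = 0 at s ∈ {-3}; ∂h/∂t = -12(t - 2)(t + 1)(t + 3) = 0 at t ∈ {-3, -1, 2}.
The Hessian is diagonal: diag(h_ss, h_tt). Second derivatives: h_ss(-3)=6; h_tt(-3)=-120, h_tt(-1)=72, h_tt(2)=-180.
Local minima occur where both diagonal entries positive: (-3, -1). Count: 1.

1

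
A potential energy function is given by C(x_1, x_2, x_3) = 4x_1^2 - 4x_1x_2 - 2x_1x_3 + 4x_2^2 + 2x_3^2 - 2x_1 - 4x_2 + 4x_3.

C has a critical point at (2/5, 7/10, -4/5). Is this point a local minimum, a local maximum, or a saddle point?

local minimum

The Hessian is constant: H = [[8, -4, -2], [-4, 8, 0], [-2, 0, 4]].
Leading principal minors: Δ₁ = 8, Δ₂ = 48, Δ₃ = 160.
All leading minors are positive, so H is positive definite: a local minimum.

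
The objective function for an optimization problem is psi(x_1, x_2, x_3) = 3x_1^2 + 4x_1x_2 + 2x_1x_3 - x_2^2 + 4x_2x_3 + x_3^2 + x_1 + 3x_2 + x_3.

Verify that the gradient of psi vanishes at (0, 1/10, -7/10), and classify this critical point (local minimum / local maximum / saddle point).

saddle point

∇psi = (6x_1 + 4x_2 + 2x_3 + 1, 4x_1 - 2x_2 + 4x_3 + 3, 2x_1 + 4x_2 + 2x_3 + 1); substituting (0, 1/10, -7/10) gives ∇psi = (0, 0, 0), so (0, 1/10, -7/10) is indeed a critical point.
The Hessian is constant: H = [[6, 4, 2], [4, -2, 4], [2, 4, 2]].
Leading principal minors: Δ₁ = 6, Δ₂ = -28, Δ₃ = -80.
The minors fit neither the all-positive nor the alternating-sign pattern, so H is indefinite: a saddle point.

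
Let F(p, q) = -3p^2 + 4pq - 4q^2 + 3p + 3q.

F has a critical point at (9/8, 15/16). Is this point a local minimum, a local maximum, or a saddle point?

The Hessian of F is constant: H = [[-6, 4], [4, -8]].
det(H) = (-6)·(-8) − 4² = 32.
det(H) > 0 and tr(H) = -14 < 0, so H is negative definite and the point is a local maximum.

local maximum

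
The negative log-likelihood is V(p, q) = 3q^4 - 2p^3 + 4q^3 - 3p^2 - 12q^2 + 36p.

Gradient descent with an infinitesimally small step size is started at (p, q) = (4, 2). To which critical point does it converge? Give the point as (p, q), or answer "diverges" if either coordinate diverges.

V is separable, so gradient descent decouples: p follows -∂V/∂p, q follows -∂V/∂q.
∂V/∂p = -6(p - 2)(p + 3); at p=4 this is -84, so p increases.
∂V/∂q = 12q(q - 1)(q + 2); at q=2 this is 96, so q decreases.
The p-coordinate has no critical point in that direction and runs off to infinity.

diverges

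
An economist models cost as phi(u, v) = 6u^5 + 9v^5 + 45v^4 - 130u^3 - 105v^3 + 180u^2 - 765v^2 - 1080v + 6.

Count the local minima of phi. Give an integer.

phi separates as a function of u plus a function of v, so ∇phi=0 decouples.
∂phi/∂u = 30u(u - 3)(u - 1)(u + 4) = 0 at u ∈ {-4, 0, 1, 3}; ∂phi/∂v = 45(v - 3)(v + 1)(v + 2)(v + 4) = 0 at v ∈ {-4, -2, -1, 3}.
The Hessian is diagonal: diag(phi_uu, phi_vv). Second derivatives: phi_uu(-4)=-4200, phi_uu(0)=360, phi_uu(1)=-300, phi_uu(3)=1260; phi_vv(-4)=-1890, phi_vv(-2)=450, phi_vv(-1)=-540, phi_vv(3)=6300.
Local minima occur where both diagonal entries positive: (0, -2), (0, 3), (3, -2), (3, 3). Count: 4.

4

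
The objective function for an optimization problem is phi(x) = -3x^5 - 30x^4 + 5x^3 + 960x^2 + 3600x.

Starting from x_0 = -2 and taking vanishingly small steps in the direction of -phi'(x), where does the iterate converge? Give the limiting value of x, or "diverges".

-3

phi'(x) = -15(x - 4)(x + 3)(x + 4)(x + 5), so phi'(-2) = 540.
Gradient descent moves in the -phi' direction, i.e. x is decreasing.
The nearest critical point in that direction is x = -3, where phi'' = 210 > 0 (a local minimum). The iterate converges there.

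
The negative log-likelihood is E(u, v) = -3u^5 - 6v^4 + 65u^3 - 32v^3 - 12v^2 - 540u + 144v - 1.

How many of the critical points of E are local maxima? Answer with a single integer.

4

E separates as a function of u plus a function of v, so ∇E=0 decouples.
∂E/∂u = -15(u - 3)(u - 2)(u + 2)(u + 3) = 0 at u ∈ {-3, -2, 2, 3}; ∂E/∂v = -24(v - 1)(v + 2)(v + 3) = 0 at v ∈ {-3, -2, 1}.
The Hessian is diagonal: diag(E_uu, E_vv). Second derivatives: E_uu(-3)=450, E_uu(-2)=-300, E_uu(2)=300, E_uu(3)=-450; E_vv(-3)=-96, E_vv(-2)=72, E_vv(1)=-288.
Local maxima occur where both diagonal entries negative: (-2, -3), (-2, 1), (3, -3), (3, 1). Count: 4.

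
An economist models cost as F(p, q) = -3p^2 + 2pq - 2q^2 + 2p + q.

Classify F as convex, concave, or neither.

concave

F is quadratic, so its Hessian is the constant matrix H = [[-6, 2], [2, -4]].
det(H) = 20, tr(H) = -10.
det(H) > 0 and tr(H) < 0, so H is negative definite everywhere: concave.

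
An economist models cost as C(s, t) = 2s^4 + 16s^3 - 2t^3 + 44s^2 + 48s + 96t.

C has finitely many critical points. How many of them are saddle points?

3

C separates as a function of s plus a function of t, so ∇C=0 decouples.
∂C/∂s = 8(s + 1)(s + 2)(s + 3) = 0 at s ∈ {-3, -2, -1}; ∂C/∂t = -6(t - 4)(t + 4) = 0 at t ∈ {-4, 4}.
The Hessian is diagonal: diag(C_ss, C_tt). Second derivatives: C_ss(-3)=16, C_ss(-2)=-8, C_ss(-1)=16; C_tt(-4)=48, C_tt(4)=-48.
Saddle points occur where the two diagonal entries have opposite signs: (-3, 4), (-2, -4), (-1, 4). Count: 3.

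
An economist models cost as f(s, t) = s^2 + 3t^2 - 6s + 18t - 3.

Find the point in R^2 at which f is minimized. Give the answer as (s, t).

(3, -3)

f(s,t) separates as P(s) + Q(t) − 3, so its minimum is min P + min Q − 3.
P'(s) = 2s - 6 vanishes at s ∈ {3}; Q'(t) = 6(t + 3) vanishes at t ∈ {-3}.
Local minima of P (where P''>0): P(3)=-9. Local minima of Q: Q(-3)=-27.
So the global minimum of f is P(3) + Q(-3) − 3 = -9 − 27 − 3 = -39, attained at (3, -3).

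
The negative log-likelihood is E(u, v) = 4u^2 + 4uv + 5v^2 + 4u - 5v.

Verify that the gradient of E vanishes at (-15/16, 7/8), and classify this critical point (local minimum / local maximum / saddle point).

∇E = (8u + 4v + 4, 4u + 10v - 5); substituting (-15/16, 7/8) gives ∇E = (0, 0), so (-15/16, 7/8) is indeed a critical point.
The Hessian of E is constant: H = [[8, 4], [4, 10]].
det(H) = 8·10 − 4² = 64.
det(H) > 0 and tr(H) = 18 > 0, so H is positive definite and the point is a local minimum.

local minimum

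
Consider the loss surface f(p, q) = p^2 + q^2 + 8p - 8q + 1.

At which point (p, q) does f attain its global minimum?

f(p,q) separates as A(p) + B(q) + 1, so its minimum is min A + min B + 1.
A'(p) = 2p + 8 vanishes at p ∈ {-4}; B'(q) = 2q - 8 vanishes at q ∈ {4}.
Local minima of A (where A''>0): A(-4)=-16. Local minima of B: B(4)=-16.
So the global minimum of f is A(-4) + B(4) + 1 = -16 − 16 + 1 = -31, attained at (-4, 4).

(-4, 4)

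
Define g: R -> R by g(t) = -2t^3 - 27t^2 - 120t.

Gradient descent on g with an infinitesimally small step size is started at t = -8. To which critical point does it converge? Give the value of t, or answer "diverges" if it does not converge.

-5

g'(t) = -6(t + 4)(t + 5), so g'(-8) = -72.
Gradient descent moves in the -g' direction, i.e. t is increasing.
The nearest critical point in that direction is t = -5, where g'' = 6 > 0 (a local minimum). The iterate converges there.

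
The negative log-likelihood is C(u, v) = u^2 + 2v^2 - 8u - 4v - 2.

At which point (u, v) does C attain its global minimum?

(4, 1)

C(u,v) separates as P(u) + Q(v) − 2, so its minimum is min P + min Q − 2.
P'(u) = 2u - 8 vanishes at u ∈ {4}; Q'(v) = 4v - 4 vanishes at v ∈ {1}.
Local minima of P (where P''>0): P(4)=-16. Local minima of Q: Q(1)=-2.
So the global minimum of C is P(4) + Q(1) − 2 = -16 − 2 − 2 = -20, attained at (4, 1).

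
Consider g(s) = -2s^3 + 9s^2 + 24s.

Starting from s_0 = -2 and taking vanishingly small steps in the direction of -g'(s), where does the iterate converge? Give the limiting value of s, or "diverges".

g'(s) = -6(s - 4)(s + 1), so g'(-2) = -36.
Gradient descent moves in the -g' direction, i.e. s is increasing.
The nearest critical point in that direction is s = -1, where g'' = 30 > 0 (a local minimum). The iterate converges there.

-1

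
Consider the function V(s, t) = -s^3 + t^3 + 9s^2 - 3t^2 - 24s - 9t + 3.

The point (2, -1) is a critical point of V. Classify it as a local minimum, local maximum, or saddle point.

saddle point

The mixed partial ∂²V/∂s∂t is 0, so the Hessian at any point is diag(V_ss, V_tt) = diag(6(-s + 3), 6(t - 1)).
At (2, -1): H = diag(6, -12).
The eigenvalues have opposite signs, so H is indefinite: a saddle point.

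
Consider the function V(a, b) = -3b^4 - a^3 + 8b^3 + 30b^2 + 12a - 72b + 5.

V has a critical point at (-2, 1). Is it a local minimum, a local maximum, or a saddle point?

The mixed partial ∂²V/∂a∂b is 0, so the Hessian at any point is diag(V_aa, V_bb) = diag(-6a, 12(-3b^2 + 4b + 5)).
At (-2, 1): H = diag(12, 72).
Both eigenvalues are positive, so H is positive definite: a local minimum.

local minimum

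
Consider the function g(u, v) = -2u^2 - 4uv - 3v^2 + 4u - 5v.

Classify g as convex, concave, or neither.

concave

g is quadratic, so its Hessian is the constant matrix H = [[-4, -4], [-4, -6]].
det(H) = 8, tr(H) = -10.
det(H) > 0 and tr(H) < 0, so H is negative definite everywhere: concave.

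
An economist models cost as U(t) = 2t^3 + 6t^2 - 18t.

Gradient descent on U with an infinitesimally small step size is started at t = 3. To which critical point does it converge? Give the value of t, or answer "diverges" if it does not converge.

U'(t) = 6(t - 1)(t + 3), so U'(3) = 72.
Gradient descent moves in the -U' direction, i.e. t is decreasing.
The nearest critical point in that direction is t = 1, where U'' = 24 > 0 (a local minimum). The iterate converges there.

1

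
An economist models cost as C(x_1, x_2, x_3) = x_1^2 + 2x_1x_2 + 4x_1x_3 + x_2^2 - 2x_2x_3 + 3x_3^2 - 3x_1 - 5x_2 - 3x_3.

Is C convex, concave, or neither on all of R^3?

C is quadratic, so its Hessian is the constant matrix H = [[2, 2, 4], [2, 2, -2], [4, -2, 6]].
Leading principal minors: 2, 0, -72.
Neither pattern holds ⇒ H is indefinite ⇒ neither convex nor concave.

neither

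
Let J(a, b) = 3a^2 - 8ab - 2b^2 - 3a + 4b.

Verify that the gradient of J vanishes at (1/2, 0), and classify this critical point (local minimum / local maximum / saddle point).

∇J = (6a - 8b - 3, -8a - 4b + 4); substituting (1/2, 0) gives ∇J = (0, 0), so (1/2, 0) is indeed a critical point.
The Hessian of J is constant: H = [[6, -8], [-8, -4]].
det(H) = 6·(-4) − (-8)² = -88.
Since det(H) < 0, H is indefinite and the critical point is a saddle point.

saddle point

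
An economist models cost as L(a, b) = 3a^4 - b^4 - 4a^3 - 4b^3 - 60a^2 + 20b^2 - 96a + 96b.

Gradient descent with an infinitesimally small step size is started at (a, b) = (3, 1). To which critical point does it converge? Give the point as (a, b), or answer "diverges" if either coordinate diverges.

(4, -2)

L is separable, so gradient descent decouples: a follows -∂L/∂a, b follows -∂L/∂b.
∂L/∂a = 12(a - 4)(a + 1)(a + 2); at a=3 this is -240, so a increases.
∂L/∂b = -4(b - 3)(b + 2)(b + 4); at b=1 this is 120, so b decreases.
a converges to its nearest critical value 4 (a local min of the a-part); b converges to -2. The iterate converges to (4, -2).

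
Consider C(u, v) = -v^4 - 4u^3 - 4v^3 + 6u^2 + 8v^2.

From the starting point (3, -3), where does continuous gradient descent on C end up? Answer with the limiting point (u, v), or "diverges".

C is separable, so gradient descent decouples: u follows -∂C/∂u, v follows -∂C/∂v.
∂C/∂u = -12u(u - 1); at u=3 this is -72, so u increases.
∂C/∂v = -4v(v - 1)(v + 4); at v=-3 this is -48, so v increases.
The u-coordinate has no critical point in that direction and runs off to infinity.

diverges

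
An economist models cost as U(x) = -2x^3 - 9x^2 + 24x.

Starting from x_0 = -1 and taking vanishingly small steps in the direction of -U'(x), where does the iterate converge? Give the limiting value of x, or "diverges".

-4

U'(x) = -6(x - 1)(x + 4), so U'(-1) = 36.
Gradient descent moves in the -U' direction, i.e. x is decreasing.
The nearest critical point in that direction is x = -4, where U'' = 30 > 0 (a local minimum). The iterate converges there.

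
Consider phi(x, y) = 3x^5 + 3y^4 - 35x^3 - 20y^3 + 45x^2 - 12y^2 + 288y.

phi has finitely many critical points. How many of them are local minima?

phi separates as a function of x plus a function of y, so ∇phi=0 decouples.
∂phi/∂x = 15x(x - 2)(x - 1)(x + 3) = 0 at x ∈ {-3, 0, 1, 2}; ∂phi/∂y = 12(y - 4)(y - 3)(y + 2) = 0 at y ∈ {-2, 3, 4}.
The Hessian is diagonal: diag(phi_xx, phi_yy). Second derivatives: phi_xx(-3)=-900, phi_xx(0)=90, phi_xx(1)=-60, phi_xx(2)=150; phi_yy(-2)=360, phi_yy(3)=-60, phi_yy(4)=72.
Local minima occur where both diagonal entries positive: (0, -2), (0, 4), (2, -2), (2, 4). Count: 4.

4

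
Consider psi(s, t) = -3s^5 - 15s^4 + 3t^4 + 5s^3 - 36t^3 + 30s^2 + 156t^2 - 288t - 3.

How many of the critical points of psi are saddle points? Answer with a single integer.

psi separates as a function of s plus a function of t, so ∇psi=0 decouples.
∂psi/∂s = -15s(s - 1)(s + 1)(s + 4) = 0 at s ∈ {-4, -1, 0, 1}; ∂psi/∂t = 12(t - 4)(t - 3)(t - 2) = 0 at t ∈ {2, 3, 4}.
The Hessian is diagonal: diag(psi_ss, psi_tt). Second derivatives: psi_ss(-4)=900, psi_ss(-1)=-90, psi_ss(0)=60, psi_ss(1)=-150; psi_tt(2)=24, psi_tt(3)=-12, psi_tt(4)=24.
Saddle points occur where the two diagonal entries have opposite signs: (-4, 3), (-1, 2), (-1, 4), (0, 3), (1, 2), (1, 4). Count: 6.

6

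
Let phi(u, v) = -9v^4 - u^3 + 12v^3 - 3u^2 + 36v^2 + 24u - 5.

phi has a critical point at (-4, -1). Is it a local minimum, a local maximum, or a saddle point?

saddle point

The mixed partial ∂²phi/∂u∂v is 0, so the Hessian at any point is diag(phi_uu, phi_vv) = diag(-6(u + 1), 36(-3v^2 + 2v + 2)).
At (-4, -1): H = diag(18, -108).
The eigenvalues have opposite signs, so H is indefinite: a saddle point.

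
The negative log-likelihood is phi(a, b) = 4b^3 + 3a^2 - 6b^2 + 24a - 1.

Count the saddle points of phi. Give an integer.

1

phi separates as a function of a plus a function of b, so ∇phi=0 decouples.
∂phi/∂a = 6(a + 4) = 0 at a ∈ {-4}; ∂phi/∂b = 12b(b - 1) = 0 at b ∈ {0, 1}.
The Hessian is diagonal: diag(phi_aa, phi_bb). Second derivatives: phi_aa(-4)=6; phi_bb(0)=-12, phi_bb(1)=12.
Saddle points occur where the two diagonal entries have opposite signs: (-4, 0). Count: 1.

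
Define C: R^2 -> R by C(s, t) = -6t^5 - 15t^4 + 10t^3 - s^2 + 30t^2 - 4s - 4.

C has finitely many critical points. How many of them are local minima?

C separates as a function of s plus a function of t, so ∇C=0 decouples.
∂C/∂s = -2(s + 2) = 0 at s ∈ {-2}; ∂C/∂t = -30t(t - 1)(t + 1)(t + 2) = 0 at t ∈ {-2, -1, 0, 1}.
The Hessian is diagonal: diag(C_ss, C_tt). Second derivatives: C_ss(-2)=-2; C_tt(-2)=180, C_tt(-1)=-60, C_tt(0)=60, C_tt(1)=-180.
Local minima occur where both diagonal entries positive: none. Count: 0.

0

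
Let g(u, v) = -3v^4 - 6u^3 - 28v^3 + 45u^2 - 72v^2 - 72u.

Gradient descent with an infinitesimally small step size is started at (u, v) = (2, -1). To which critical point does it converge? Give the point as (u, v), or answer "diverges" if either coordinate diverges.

(1, -3)

g is separable, so gradient descent decouples: u follows -∂g/∂u, v follows -∂g/∂v.
∂g/∂u = -18(u - 4)(u - 1); at u=2 this is 36, so u decreases.
∂g/∂v = -12v(v + 3)(v + 4); at v=-1 this is 72, so v decreases.
u converges to its nearest critical value 1 (a local min of the u-part); v converges to -3. The iterate converges to (1, -3).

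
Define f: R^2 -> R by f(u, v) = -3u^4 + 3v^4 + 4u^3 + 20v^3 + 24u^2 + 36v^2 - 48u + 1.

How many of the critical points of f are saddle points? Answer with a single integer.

f separates as a function of u plus a function of v, so ∇f=0 decouples.
∂f/∂u = -12(u - 2)(u - 1)(u + 2) = 0 at u ∈ {-2, 1, 2}; ∂f/∂v = 12v(v + 2)(v + 3) = 0 at v ∈ {-3, -2, 0}.
The Hessian is diagonal: diag(f_uu, f_vv). Second derivatives: f_uu(-2)=-144, f_uu(1)=36, f_uu(2)=-48; f_vv(-3)=36, f_vv(-2)=-24, f_vv(0)=72.
Saddle points occur where the two diagonal entries have opposite signs: (-2, -3), (-2, 0), (1, -2), (2, -3), (2, 0). Count: 5.

5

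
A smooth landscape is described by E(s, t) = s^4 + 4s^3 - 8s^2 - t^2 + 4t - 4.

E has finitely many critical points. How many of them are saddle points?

E separates as a function of s plus a function of t, so ∇E=0 decouples.
∂E/∂s = 4s(s - 1)(s + 4) = 0 at s ∈ {-4, 0, 1}; ∂E/∂t = -2(t - 2) = 0 at t ∈ {2}.
The Hessian is diagonal: diag(E_ss, E_tt). Second derivatives: E_ss(-4)=80, E_ss(0)=-16, E_ss(1)=20; E_tt(2)=-2.
Saddle points occur where the two diagonal entries have opposite signs: (-4, 2), (1, 2). Count: 2.

2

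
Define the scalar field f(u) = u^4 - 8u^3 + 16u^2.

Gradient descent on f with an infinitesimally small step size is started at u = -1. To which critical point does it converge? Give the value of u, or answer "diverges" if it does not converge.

f'(u) = 4u(u - 4)(u - 2), so f'(-1) = -60.
Gradient descent moves in the -f' direction, i.e. u is increasing.
The nearest critical point in that direction is u = 0, where f'' = 32 > 0 (a local minimum). The iterate converges there.

0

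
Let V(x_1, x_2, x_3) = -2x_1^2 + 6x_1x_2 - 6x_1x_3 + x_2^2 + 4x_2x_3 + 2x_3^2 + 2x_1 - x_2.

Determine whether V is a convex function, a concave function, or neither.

neither

V is quadratic, so its Hessian is the constant matrix H = [[-4, 6, -6], [6, 2, 4], [-6, 4, 4]].
Leading principal minors: -4, -44, -472.
Neither pattern holds ⇒ H is indefinite ⇒ neither convex nor concave.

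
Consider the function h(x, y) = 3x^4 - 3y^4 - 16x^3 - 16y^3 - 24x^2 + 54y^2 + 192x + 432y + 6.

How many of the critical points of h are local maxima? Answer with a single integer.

h separates as a function of x plus a function of y, so ∇h=0 decouples.
∂h/∂x = 12(x - 4)(x - 2)(x + 2) = 0 at x ∈ {-2, 2, 4}; ∂h/∂y = -12(y - 3)(y + 3)(y + 4) = 0 at y ∈ {-4, -3, 3}.
The Hessian is diagonal: diag(h_xx, h_yy). Second derivatives: h_xx(-2)=288, h_xx(2)=-96, h_xx(4)=144; h_yy(-4)=-84, h_yy(-3)=72, h_yy(3)=-504.
Local maxima occur where both diagonal entries negative: (2, -4), (2, 3). Count: 2.

2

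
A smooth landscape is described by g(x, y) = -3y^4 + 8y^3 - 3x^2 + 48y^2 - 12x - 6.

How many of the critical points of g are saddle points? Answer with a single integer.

1

g separates as a function of x plus a function of y, so ∇g=0 decouples.
∂g/∂x = -6(x + 2) = 0 at x ∈ {-2}; ∂g/∂y = -12y(y - 4)(y + 2) = 0 at y ∈ {-2, 0, 4}.
The Hessian is diagonal: diag(g_xx, g_yy). Second derivatives: g_xx(-2)=-6; g_yy(-2)=-144, g_yy(0)=96, g_yy(4)=-288.
Saddle points occur where the two diagonal entries have opposite signs: (-2, 0). Count: 1.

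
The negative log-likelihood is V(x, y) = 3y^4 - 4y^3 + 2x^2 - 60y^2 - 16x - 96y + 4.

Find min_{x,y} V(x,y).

-860

V(x,y) separates as P(x) + Q(y) + 4, so its minimum is min P + min Q + 4.
P'(x) = 4x - 16 vanishes at x ∈ {4}; Q'(y) = 12(y - 4)(y + 1)(y + 2) vanishes at y ∈ {-2, -1, 4}.
Local minima of P (where P''>0): P(4)=-32. Local minima of Q: Q(-2)=32, Q(4)=-832.
So the global minimum of V is P(4) + Q(4) + 4 = -32 − 832 + 4 = -860, attained at (4, 4).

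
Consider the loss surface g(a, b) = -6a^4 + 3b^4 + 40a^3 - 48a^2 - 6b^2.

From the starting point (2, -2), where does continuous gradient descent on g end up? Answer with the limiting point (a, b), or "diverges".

g is separable, so gradient descent decouples: a follows -∂g/∂a, b follows -∂g/∂b.
∂g/∂a = -24a(a - 4)(a - 1); at a=2 this is 96, so a decreases.
∂g/∂b = 12b(b - 1)(b + 1); at b=-2 this is -72, so b increases.
a converges to its nearest critical value 1 (a local min of the a-part); b converges to -1. The iterate converges to (1, -1).

(1, -1)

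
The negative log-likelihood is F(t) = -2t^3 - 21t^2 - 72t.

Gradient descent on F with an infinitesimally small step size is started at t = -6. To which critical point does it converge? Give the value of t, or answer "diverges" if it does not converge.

F'(t) = -6(t + 3)(t + 4), so F'(-6) = -36.
Gradient descent moves in the -F' direction, i.e. t is increasing.
The nearest critical point in that direction is t = -4, where F'' = 6 > 0 (a local minimum). The iterate converges there.

-4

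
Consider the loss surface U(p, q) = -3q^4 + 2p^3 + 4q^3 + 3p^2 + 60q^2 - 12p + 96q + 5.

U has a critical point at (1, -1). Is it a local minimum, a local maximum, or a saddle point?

The mixed partial ∂²U/∂p∂q is 0, so the Hessian at any point is diag(U_pp, U_qq) = diag(6(2p + 1), 12(-3q^2 + 2q + 10)).
At (1, -1): H = diag(18, 60).
Both eigenvalues are positive, so H is positive definite: a local minimum.

local minimum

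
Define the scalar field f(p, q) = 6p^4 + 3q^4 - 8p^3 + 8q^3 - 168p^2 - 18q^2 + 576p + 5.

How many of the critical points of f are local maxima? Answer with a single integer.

f separates as a function of p plus a function of q, so ∇f=0 decouples.
∂f/∂p = 24(p - 3)(p - 2)(p + 4) = 0 at p ∈ {-4, 2, 3}; ∂f/∂q = 12q(q - 1)(q + 3) = 0 at q ∈ {-3, 0, 1}.
The Hessian is diagonal: diag(f_pp, f_qq). Second derivatives: f_pp(-4)=1008, f_pp(2)=-144, f_pp(3)=168; f_qq(-3)=144, f_qq(0)=-36, f_qq(1)=48.
Local maxima occur where both diagonal entries negative: (2, 0). Count: 1.

1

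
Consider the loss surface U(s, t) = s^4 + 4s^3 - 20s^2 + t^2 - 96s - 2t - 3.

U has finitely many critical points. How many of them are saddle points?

U separates as a function of s plus a function of t, so ∇U=0 decouples.
∂U/∂s = 4(s - 3)(s + 2)(s + 4) = 0 at s ∈ {-4, -2, 3}; ∂U/∂t = 2(t - 1) = 0 at t ∈ {1}.
The Hessian is diagonal: diag(U_ss, U_tt). Second derivatives: U_ss(-4)=56, U_ss(-2)=-40, U_ss(3)=140; U_tt(1)=2.
Saddle points occur where the two diagonal entries have opposite signs: (-2, 1). Count: 1.

1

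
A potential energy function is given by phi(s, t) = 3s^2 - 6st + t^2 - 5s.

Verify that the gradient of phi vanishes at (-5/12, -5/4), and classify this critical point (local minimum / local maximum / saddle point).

saddle point

∇phi = (6s - 6t - 5, -6s + 2t); substituting (-5/12, -5/4) gives ∇phi = (0, 0), so (-5/12, -5/4) is indeed a critical point.
The Hessian of phi is constant: H = [[6, -6], [-6, 2]].
det(H) = 6·2 − (-6)² = -24.
Since det(H) < 0, H is indefinite and the critical point is a saddle point.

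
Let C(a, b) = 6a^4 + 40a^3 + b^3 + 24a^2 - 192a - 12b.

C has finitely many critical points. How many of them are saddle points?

C separates as a function of a plus a function of b, so ∇C=0 decouples.
∂C/∂a = 24(a - 1)(a + 2)(a + 4) = 0 at a ∈ {-4, -2, 1}; ∂C/∂b = 3(b - 2)(b + 2) = 0 at b ∈ {-2, 2}.
The Hessian is diagonal: diag(C_aa, C_bb). Second derivatives: C_aa(-4)=240, C_aa(-2)=-144, C_aa(1)=360; C_bb(-2)=-12, C_bb(2)=12.
Saddle points occur where the two diagonal entries have opposite signs: (-4, -2), (-2, 2), (1, -2). Count: 3.

3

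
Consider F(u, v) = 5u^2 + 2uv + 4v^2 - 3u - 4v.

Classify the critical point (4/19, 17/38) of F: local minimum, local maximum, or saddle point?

local minimum

The Hessian of F is constant: H = [[10, 2], [2, 8]].
det(H) = 10·8 − 2² = 76.
det(H) > 0 and tr(H) = 18 > 0, so H is positive definite and the point is a local minimum.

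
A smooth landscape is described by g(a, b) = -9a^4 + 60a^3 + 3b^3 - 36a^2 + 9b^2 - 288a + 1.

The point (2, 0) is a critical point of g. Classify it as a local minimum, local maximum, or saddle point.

local minimum

The mixed partial ∂²g/∂a∂b is 0, so the Hessian at any point is diag(g_aa, g_bb) = diag(36(-3a^2 + 10a - 2), 18(b + 1)).
At (2, 0): H = diag(216, 18).
Both eigenvalues are positive, so H is positive definite: a local minimum.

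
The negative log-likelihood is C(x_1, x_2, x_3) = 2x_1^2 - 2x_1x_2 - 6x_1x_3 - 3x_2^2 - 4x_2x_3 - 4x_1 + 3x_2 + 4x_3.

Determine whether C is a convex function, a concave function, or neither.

C is quadratic, so its Hessian is the constant matrix H = [[4, -2, -6], [-2, -6, -4], [-6, -4, 0]].
Leading principal minors: 4, -28, 56.
Neither pattern holds ⇒ H is indefinite ⇒ neither convex nor concave.

neither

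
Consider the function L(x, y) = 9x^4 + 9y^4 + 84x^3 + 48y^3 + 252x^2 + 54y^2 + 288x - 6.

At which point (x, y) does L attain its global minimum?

L(x,y) separates as P(x) + Q(y) − 6, so its minimum is min P + min Q − 6.
P'(x) = 36(x + 1)(x + 2)(x + 4) vanishes at x ∈ {-4, -2, -1}; Q'(y) = 36y(y + 1)(y + 3) vanishes at y ∈ {-3, -1, 0}.
Local minima of P (where P''>0): P(-4)=-192, P(-1)=-111. Local minima of Q: Q(-3)=-81, Q(0)=0.
So the global minimum of L is P(-4) + Q(-3) − 6 = -192 − 81 − 6 = -279, attained at (-4, -3).

(-4, -3)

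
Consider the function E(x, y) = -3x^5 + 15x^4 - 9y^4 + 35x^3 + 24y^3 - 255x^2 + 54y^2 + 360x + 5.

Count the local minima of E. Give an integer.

E separates as a function of x plus a function of y, so ∇E=0 decouples.
∂E/∂x = -15(x - 4)(x - 2)(x - 1)(x + 3) = 0 at x ∈ {-3, 1, 2, 4}; ∂E/∂y = -36y(y - 3)(y + 1) = 0 at y ∈ {-1, 0, 3}.
The Hessian is diagonal: diag(E_xx, E_yy). Second derivatives: E_xx(-3)=2100, E_xx(1)=-180, E_xx(2)=150, E_xx(4)=-630; E_yy(-1)=-144, E_yy(0)=108, E_yy(3)=-432.
Local minima occur where both diagonal entries positive: (-3, 0), (2, 0). Count: 2.

2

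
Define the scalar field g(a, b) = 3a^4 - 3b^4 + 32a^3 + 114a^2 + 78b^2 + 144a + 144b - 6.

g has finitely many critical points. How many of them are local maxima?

2

g separates as a function of a plus a function of b, so ∇g=0 decouples.
∂g/∂a = 12(a + 1)(a + 3)(a + 4) = 0 at a ∈ {-4, -3, -1}; ∂g/∂b = -12(b - 4)(b + 1)(b + 3) = 0 at b ∈ {-3, -1, 4}.
The Hessian is diagonal: diag(g_aa, g_bb). Second derivatives: g_aa(-4)=36, g_aa(-3)=-24, g_aa(-1)=72; g_bb(-3)=-168, g_bb(-1)=120, g_bb(4)=-420.
Local maxima occur where both diagonal entries negative: (-3, -3), (-3, 4). Count: 2.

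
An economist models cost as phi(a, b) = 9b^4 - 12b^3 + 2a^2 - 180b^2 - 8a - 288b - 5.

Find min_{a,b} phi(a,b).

-2509

phi(a,b) separates as P(a) + Q(b) − 5, so its minimum is min P + min Q − 5.
P'(a) = 4a - 8 vanishes at a ∈ {2}; Q'(b) = 36(b - 4)(b + 1)(b + 2) vanishes at b ∈ {-2, -1, 4}.
Local minima of P (where P''>0): P(2)=-8. Local minima of Q: Q(-2)=96, Q(4)=-2496.
So the global minimum of phi is P(2) + Q(4) − 5 = -8 − 2496 − 5 = -2509, attained at (2, 4).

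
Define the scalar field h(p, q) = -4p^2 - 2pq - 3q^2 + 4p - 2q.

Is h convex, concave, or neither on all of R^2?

h is quadratic, so its Hessian is the constant matrix H = [[-8, -2], [-2, -6]].
det(H) = 44, tr(H) = -14.
det(H) > 0 and tr(H) < 0, so H is negative definite everywhere: concave.

concave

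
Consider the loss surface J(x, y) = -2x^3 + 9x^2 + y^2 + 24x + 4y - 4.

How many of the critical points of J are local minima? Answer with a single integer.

1

J separates as a function of x plus a function of y, so ∇J=0 decouples.
∂J/∂x = -6(x - 4)(x + 1) = 0 at x ∈ {-1, 4}; ∂J/∂y = 2(y + 2) = 0 at y ∈ {-2}.
The Hessian is diagonal: diag(J_xx, J_yy). Second derivatives: J_xx(-1)=30, J_xx(4)=-30; J_yy(-2)=2.
Local minima occur where both diagonal entries positive: (-1, -2). Count: 1.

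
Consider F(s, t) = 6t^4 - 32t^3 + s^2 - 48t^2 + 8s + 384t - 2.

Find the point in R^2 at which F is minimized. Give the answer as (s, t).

(-4, -2)

F(s,t) separates as P(s) + Q(t) − 2, so its minimum is min P + min Q − 2.
P'(s) = 2s + 8 vanishes at s ∈ {-4}; Q'(t) = 24(t - 4)(t - 2)(t + 2) vanishes at t ∈ {-2, 2, 4}.
Local minima of P (where P''>0): P(-4)=-16. Local minima of Q: Q(-2)=-608, Q(4)=256.
So the global minimum of F is P(-4) + Q(-2) − 2 = -16 − 608 − 2 = -626, attained at (-4, -2).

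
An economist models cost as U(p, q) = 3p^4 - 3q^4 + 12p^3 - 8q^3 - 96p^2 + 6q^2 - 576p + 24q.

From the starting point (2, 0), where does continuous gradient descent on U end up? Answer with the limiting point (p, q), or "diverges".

U is separable, so gradient descent decouples: p follows -∂U/∂p, q follows -∂U/∂q.
∂U/∂p = 12(p - 4)(p + 3)(p + 4); at p=2 this is -720, so p increases.
∂U/∂q = -12(q - 1)(q + 1)(q + 2); at q=0 this is 24, so q decreases.
p converges to its nearest critical value 4 (a local min of the p-part); q converges to -1. The iterate converges to (4, -1).

(4, -1)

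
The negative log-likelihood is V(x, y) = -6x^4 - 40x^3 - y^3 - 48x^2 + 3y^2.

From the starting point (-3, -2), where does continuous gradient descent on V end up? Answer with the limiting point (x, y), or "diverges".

(-1, 0)

V is separable, so gradient descent decouples: x follows -∂V/∂x, y follows -∂V/∂y.
∂V/∂x = -24x(x + 1)(x + 4); at x=-3 this is -144, so x increases.
∂V/∂y = -3y(y - 2); at y=-2 this is -24, so y increases.
x converges to its nearest critical value -1 (a local min of the x-part); y converges to 0. The iterate converges to (-1, 0).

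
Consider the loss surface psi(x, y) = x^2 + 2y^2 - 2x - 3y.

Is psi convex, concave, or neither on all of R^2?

convex

psi is quadratic, so its Hessian is the constant matrix H = [[2, 0], [0, 4]].
det(H) = 8, tr(H) = 6.
det(H) > 0 and tr(H) > 0, so H is positive definite everywhere: convex.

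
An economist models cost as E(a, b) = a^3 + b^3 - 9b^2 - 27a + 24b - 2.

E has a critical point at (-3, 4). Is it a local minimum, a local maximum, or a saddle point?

saddle point

The mixed partial ∂²E/∂a∂b is 0, so the Hessian at any point is diag(E_aa, E_bb) = diag(6a, 6(b - 3)).
At (-3, 4): H = diag(-18, 6).
The eigenvalues have opposite signs, so H is indefinite: a saddle point.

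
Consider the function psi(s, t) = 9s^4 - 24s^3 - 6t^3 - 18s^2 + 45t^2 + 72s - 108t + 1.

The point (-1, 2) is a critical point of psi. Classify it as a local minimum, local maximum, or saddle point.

The mixed partial ∂²psi/∂s∂t is 0, so the Hessian at any point is diag(psi_ss, psi_tt) = diag(36(3s^2 - 4s - 1), 18(-2t + 5)).
At (-1, 2): H = diag(216, 18).
Both eigenvalues are positive, so H is positive definite: a local minimum.

local minimum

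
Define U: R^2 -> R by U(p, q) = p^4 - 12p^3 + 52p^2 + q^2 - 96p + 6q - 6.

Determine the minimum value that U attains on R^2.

U(p,q) separates as A(p) + B(q) − 6, so its minimum is min A + min B − 6.
A'(p) = 4(p - 4)(p - 3)(p - 2) vanishes at p ∈ {2, 3, 4}; B'(q) = 2q + 6 vanishes at q ∈ {-3}.
Local minima of A (where A''>0): A(2)=-64, A(4)=-64. Local minima of B: B(-3)=-9.
So the global minimum of U is A(2) + B(-3) − 6 = -64 − 9 − 6 = -79, attained at (2, -3).

-79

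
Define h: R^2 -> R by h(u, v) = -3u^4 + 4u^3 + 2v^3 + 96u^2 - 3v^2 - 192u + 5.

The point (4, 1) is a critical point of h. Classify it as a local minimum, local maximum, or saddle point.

saddle point

The mixed partial ∂²h/∂u∂v is 0, so the Hessian at any point is diag(h_uu, h_vv) = diag(12(-3u^2 + 2u + 16), 6(2v - 1)).
At (4, 1): H = diag(-288, 6).
The eigenvalues have opposite signs, so H is indefinite: a saddle point.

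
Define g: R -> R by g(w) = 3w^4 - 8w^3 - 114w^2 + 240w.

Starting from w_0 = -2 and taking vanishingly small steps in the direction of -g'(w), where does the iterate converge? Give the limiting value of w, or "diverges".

-4

g'(w) = 12(w - 5)(w - 1)(w + 4), so g'(-2) = 504.
Gradient descent moves in the -g' direction, i.e. w is decreasing.
The nearest critical point in that direction is w = -4, where g'' = 540 > 0 (a local minimum). The iterate converges there.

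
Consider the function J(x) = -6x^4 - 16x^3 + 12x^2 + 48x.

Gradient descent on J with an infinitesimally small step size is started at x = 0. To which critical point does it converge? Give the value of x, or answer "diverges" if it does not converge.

J'(x) = -24(x - 1)(x + 1)(x + 2), so J'(0) = 48.
Gradient descent moves in the -J' direction, i.e. x is decreasing.
The nearest critical point in that direction is x = -1, where J'' = 48 > 0 (a local minimum). The iterate converges there.

-1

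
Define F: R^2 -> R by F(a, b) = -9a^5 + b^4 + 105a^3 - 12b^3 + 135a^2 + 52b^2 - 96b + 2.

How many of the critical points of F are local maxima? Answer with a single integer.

2

F separates as a function of a plus a function of b, so ∇F=0 decouples.
∂F/∂a = -45a(a - 3)(a + 1)(a + 2) = 0 at a ∈ {-2, -1, 0, 3}; ∂F/∂b = 4(b - 4)(b - 3)(b - 2) = 0 at b ∈ {2, 3, 4}.
The Hessian is diagonal: diag(F_aa, F_bb). Second derivatives: F_aa(-2)=450, F_aa(-1)=-180, F_aa(0)=270, F_aa(3)=-2700; F_bb(2)=8, F_bb(3)=-4, F_bb(4)=8.
Local maxima occur where both diagonal entries negative: (-1, 3), (3, 3). Count: 2.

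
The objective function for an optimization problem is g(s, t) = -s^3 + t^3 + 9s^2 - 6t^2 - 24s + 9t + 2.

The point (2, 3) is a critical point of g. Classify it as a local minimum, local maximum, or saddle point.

The mixed partial ∂²g/∂s∂t is 0, so the Hessian at any point is diag(g_ss, g_tt) = diag(6(-s + 3), 6(t - 2)).
At (2, 3): H = diag(6, 6).
Both eigenvalues are positive, so H is positive definite: a local minimum.

local minimum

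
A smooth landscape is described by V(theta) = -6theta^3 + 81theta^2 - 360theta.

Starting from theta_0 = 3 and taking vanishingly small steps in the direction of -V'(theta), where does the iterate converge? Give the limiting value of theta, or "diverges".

V'(theta) = -18(theta - 5)(theta - 4), so V'(3) = -36.
Gradient descent moves in the -V' direction, i.e. theta is increasing.
The nearest critical point in that direction is theta = 4, where V'' = 18 > 0 (a local minimum). The iterate converges there.

4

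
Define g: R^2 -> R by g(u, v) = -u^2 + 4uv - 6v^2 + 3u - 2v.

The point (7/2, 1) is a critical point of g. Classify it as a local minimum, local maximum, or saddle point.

The Hessian of g is constant: H = [[-2, 4], [4, -12]].
det(H) = (-2)·(-12) − 4² = 8.
det(H) > 0 and tr(H) = -14 < 0, so H is negative definite and the point is a local maximum.

local maximum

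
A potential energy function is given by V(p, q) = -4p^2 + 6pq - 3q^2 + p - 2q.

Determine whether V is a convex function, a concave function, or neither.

concave

V is quadratic, so its Hessian is the constant matrix H = [[-8, 6], [6, -6]].
det(H) = 12, tr(H) = -14.
det(H) > 0 and tr(H) < 0, so H is negative definite everywhere: concave.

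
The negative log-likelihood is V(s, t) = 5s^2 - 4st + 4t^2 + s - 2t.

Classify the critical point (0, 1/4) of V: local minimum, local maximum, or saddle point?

The Hessian of V is constant: H = [[10, -4], [-4, 8]].
det(H) = 10·8 − (-4)² = 64.
det(H) > 0 and tr(H) = 18 > 0, so H is positive definite and the point is a local minimum.

local minimum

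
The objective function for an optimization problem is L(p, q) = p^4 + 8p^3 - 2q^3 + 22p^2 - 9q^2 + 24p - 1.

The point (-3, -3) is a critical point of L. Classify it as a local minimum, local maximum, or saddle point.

The mixed partial ∂²L/∂p∂q is 0, so the Hessian at any point is diag(L_pp, L_qq) = diag(4(3p^2 + 12p + 11), -6(2q + 3)).
At (-3, -3): H = diag(8, 18).
Both eigenvalues are positive, so H is positive definite: a local minimum.

local minimum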